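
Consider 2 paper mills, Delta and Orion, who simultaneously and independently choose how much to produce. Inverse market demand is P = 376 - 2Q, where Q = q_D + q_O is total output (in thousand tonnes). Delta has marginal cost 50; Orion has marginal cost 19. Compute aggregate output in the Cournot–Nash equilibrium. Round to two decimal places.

113.83

Delta's profit: π_D = (376 - 2Q)q_D - (50q_D). Setting ∂π_D/∂q_D = 0: 326 - 4q_D - 2(q_O) = 0.
Orion's first-order condition: 357 - 4q_O - 2(q_D) = 0.
Best responses: q_D = (326 - 2q_O)/4, q_O = (357 - 2q_D)/4.
Substituting one into the other gives q_D = 295/6 and q_O = 194/3.
Total output Q = 295/6 + 194/3 = 683/6.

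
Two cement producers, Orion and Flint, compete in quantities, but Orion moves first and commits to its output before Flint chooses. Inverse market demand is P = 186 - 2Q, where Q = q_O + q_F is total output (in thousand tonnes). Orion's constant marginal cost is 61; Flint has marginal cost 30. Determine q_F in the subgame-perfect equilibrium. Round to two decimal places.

27.25

Solve by backward induction. Given q_O, the follower Flint maximises π_F = (186 - 2q_O - 2q_F)q_F - 30q_F.
Follower FOC: 156 - 2q_O - 4q_F = 0, so q_F(q_O) = (156 - 2q_O)/4.
The leader anticipates this reaction. Substituting into P = 186 - 2Q gives P = 108 - q_O, so π_O = (108 - q_O)q_O - 61q_O.
The leader's first-order condition 47 - 2q_O = 0 yields q_O = 47/2.
Then q_F = (156 - 2·(47/2))/4 = 109/4.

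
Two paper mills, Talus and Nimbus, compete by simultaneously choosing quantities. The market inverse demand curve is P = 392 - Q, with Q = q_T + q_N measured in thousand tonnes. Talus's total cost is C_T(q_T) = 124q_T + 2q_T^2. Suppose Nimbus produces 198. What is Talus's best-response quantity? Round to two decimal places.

11.67

With the rival's output fixed at 198, Talus's profit is π_T = (392 - 198 - q_T)q_T - (124q_T + 2q_T²) = (194 - q_T)q_T - (124q_T + 2q_T²).
∂π_T/∂q_T = 70 - 6q_T = 0, so q_T = 35/3.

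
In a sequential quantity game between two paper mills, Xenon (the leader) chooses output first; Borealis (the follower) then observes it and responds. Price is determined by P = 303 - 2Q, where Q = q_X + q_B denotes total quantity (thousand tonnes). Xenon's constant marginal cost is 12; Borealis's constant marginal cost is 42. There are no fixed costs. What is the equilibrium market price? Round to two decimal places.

The follower Borealis best-responds to any q_X: π_B = (303 - 2Q)q_B - 42q_B.
Setting the follower's marginal profit to zero, 261 - 2q_X - 4q_B = 0, i.e. q_B = (261 - 2q_X)/4.
Xenon substitutes q_B(q_X) into its own profit: π_X = q_X(303 - 2q_X - (261 - 2q_X)/2) - 12q_X = (345/2 - q_X)q_X - 12q_X.
Maximising: ∂π_X/∂q_X = 321/2 - 2q_X = 0, giving q_X = 321/4.
Then q_B = (261 - 2·(321/4))/4 = 201/8.
Total output Q = 843/8, so price P = 303 - 2·(843/8) = 369/4.

92.25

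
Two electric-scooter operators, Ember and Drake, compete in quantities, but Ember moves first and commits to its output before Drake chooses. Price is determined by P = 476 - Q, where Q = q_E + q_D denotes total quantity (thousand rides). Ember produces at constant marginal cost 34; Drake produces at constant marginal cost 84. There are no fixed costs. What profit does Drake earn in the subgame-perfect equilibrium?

5329

Solve by backward induction. Given q_E, the follower Drake maximises π_D = (476 - q_E - q_D)q_D - 84q_D.
Follower FOC: 392 - q_E - 2q_D = 0, so q_D(q_E) = (392 - q_E)/2.
Ember substitutes q_D(q_E) into its own profit: π_E = q_E(476 - q_E - (392 - q_E)/2) - 34q_E = (280 - (1/2)q_E)q_E - 34q_E.
The leader's first-order condition 246 - q_E = 0 yields q_E = 246.
Then q_D = (392 - 246)/2 = 73.
Price P = 476 - 319 = 157.
Drake's profit: (157 - 84)·73 = 5329.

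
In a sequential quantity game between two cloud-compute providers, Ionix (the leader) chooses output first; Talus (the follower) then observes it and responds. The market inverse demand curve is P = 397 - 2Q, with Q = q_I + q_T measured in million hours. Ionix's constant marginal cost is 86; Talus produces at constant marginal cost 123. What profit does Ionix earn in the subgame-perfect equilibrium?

Solve by backward induction. Given q_I, the follower Talus maximises π_T = (397 - 2q_I - 2q_T)q_T - 123q_T.
Setting the follower's marginal profit to zero, 274 - 2q_I - 4q_T = 0, i.e. q_T = (274 - 2q_I)/4.
The leader anticipates this reaction. Substituting into P = 397 - 2Q gives P = 260 - q_I, so π_I = (260 - q_I)q_I - 86q_I.
Leader FOC: 174 - 2q_I = 0, so q_I = 87.
Then q_T = (274 - 2·87)/4 = 25.
Price P = 397 - 2·112 = 173.
Ionix's profit: (173 - 86)·87 = 7569.

7569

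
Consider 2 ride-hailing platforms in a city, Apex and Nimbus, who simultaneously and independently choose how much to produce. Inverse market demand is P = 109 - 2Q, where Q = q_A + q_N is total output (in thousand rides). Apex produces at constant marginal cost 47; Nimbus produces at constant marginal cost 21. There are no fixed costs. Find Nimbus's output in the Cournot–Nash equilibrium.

19

Apex's profit: π_A = (109 - 2Q)q_A - (47q_A). Setting ∂π_A/∂q_A = 0: 62 - 4q_A - 2(q_N) = 0.
Nimbus's first-order condition: 88 - 4q_N - 2(q_A) = 0.
Rearranging gives the reaction functions q_A = (62 - 2q_N)/4 and q_N = (88 - 2q_A)/4.
Substituting one into the other gives q_A = 6 and q_N = 19.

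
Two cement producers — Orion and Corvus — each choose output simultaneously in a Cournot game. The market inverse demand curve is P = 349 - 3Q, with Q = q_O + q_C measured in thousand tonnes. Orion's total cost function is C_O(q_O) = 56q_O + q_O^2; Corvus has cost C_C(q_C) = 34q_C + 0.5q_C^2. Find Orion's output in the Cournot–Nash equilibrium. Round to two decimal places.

Orion's profit: π_O = (349 - 3Q)q_O - (56q_O + q_O²). Setting ∂π_O/∂q_O = 0: 293 - 8q_O - 3(q_C) = 0.
Corvus's profit: π_C = (349 - 3Q)q_C - (34q_C + (1/2)q_C²). Setting ∂π_C/∂q_C = 0: 315 - 7q_C - 3(q_O) = 0.
Best responses: q_O = (293 - 3q_C)/8, q_C = (315 - 3q_O)/7.
Substituting one into the other gives q_O = 1106/47 and q_C = 1641/47.

23.53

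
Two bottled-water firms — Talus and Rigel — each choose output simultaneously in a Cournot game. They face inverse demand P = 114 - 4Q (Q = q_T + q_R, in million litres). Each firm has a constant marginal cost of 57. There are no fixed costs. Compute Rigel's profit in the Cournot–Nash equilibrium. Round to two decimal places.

90.25

A representative firm's profit is π_i = q_i(114 - 4Q) - 57q_i.
Setting ∂π_i/∂q_i = 0 with rivals' quantities fixed: 57 - 8q_i - 4q_j = 0.
With identical firms every q_j equals q_i, so q_j = q_i and 57 = 12q_i, giving q_i = 19/4.
Price P = 114 - 4·(19/2) = 76.
Rigel's profit: (76 - 57)·(19/4) = 361/4.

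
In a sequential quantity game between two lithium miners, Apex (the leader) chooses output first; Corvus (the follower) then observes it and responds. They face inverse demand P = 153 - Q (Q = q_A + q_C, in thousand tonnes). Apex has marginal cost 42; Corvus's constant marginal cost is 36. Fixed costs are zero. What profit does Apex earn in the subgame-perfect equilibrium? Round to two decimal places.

1378.13

Solve by backward induction. Given q_A, the follower Corvus maximises π_C = (153 - q_A - q_C)q_C - 36q_C.
∂π_C/∂q_C = 117 - q_A - 2q_C = 0 gives the reaction function q_C = (117 - q_A)/2.
The leader anticipates this reaction. Substituting into P = 153 - Q gives P = 189/2 - (1/2)q_A, so π_A = (189/2 - (1/2)q_A)q_A - 42q_A.
Maximising: ∂π_A/∂q_A = 105/2 - q_A = 0, giving q_A = 105/2.
Then q_C = (117 - 105/2)/2 = 129/4.
Price P = 153 - 339/4 = 273/4.
Apex's profit: (273/4 - 42)·(105/2) = 1378.1250.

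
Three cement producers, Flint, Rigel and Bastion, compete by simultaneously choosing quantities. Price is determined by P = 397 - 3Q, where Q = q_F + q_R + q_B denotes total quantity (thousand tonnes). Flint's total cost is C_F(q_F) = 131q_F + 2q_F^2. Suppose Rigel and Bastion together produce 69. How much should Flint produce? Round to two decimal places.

With rivals' combined output fixed at 69, Flint's profit is π_F = (397 - 3·69 - 3q_F)q_F - (131q_F + 2q_F²) = (190 - 3q_F)q_F - (131q_F + 2q_F²).
∂π_F/∂q_F = 59 - 10q_F = 0, so q_F = 59/10.

5.90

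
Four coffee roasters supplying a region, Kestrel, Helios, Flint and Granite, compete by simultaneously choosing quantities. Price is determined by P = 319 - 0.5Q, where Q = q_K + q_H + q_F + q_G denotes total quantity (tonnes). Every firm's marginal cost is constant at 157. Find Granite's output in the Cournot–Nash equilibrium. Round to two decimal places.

64.80

Each firm earns π_i = (319 - 0.5Q)q_i - 157q_i.
Setting ∂π_i/∂q_i = 0 with rivals' quantities fixed: 162 - q_i - (1/2)·Σ_{j≠i} q_j = 0.
By symmetry each firm produces the same amount; substituting Σ_{j≠i} q_j = 3q_i yields q_i = 162/(5/2) = 324/5.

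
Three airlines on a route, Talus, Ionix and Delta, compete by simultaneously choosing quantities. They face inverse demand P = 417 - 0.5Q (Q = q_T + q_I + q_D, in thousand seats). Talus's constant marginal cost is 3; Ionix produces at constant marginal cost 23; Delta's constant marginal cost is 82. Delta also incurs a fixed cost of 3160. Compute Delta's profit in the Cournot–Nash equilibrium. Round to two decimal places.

Talus's profit: π_T = (417 - 0.5Q)q_T - (3q_T). Setting ∂π_T/∂q_T = 0: 414 - q_T - (1/2)(q_I + q_D) = 0.
Ionix's profit: π_I = (417 - 0.5Q)q_I - (23q_I). Setting ∂π_I/∂q_I = 0: 394 - q_I - (1/2)(q_T + q_D) = 0.
Delta's profit: π_D = (417 - 0.5Q)q_D - (82q_D). Setting ∂π_D/∂q_D = 0: 335 - q_D - (1/2)(q_T + q_I) = 0.
Adding the 3 first-order conditions: 1143 − 2Q = 0, so Q = 1143/2.
Back-substituting: q_T = (414 − 1143/4)/(1/2) = 513/2, q_I = (394 − 1143/4)/(1/2) = 433/2, q_D = (335 − 1143/4)/(1/2) = 197/2.
Price P = 417 - (1/2)·(1143/2) = 525/4.
Delta's profit: (525/4 - 82)·(197/2) - 3160 = 1691.1250.

1691.13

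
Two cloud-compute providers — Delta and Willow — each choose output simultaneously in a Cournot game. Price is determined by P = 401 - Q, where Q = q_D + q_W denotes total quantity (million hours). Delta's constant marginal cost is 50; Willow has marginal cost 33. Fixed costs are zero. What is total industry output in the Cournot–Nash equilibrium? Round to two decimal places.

239.67

Delta's profit: π_D = (401 - Q)q_D - (50q_D). Setting ∂π_D/∂q_D = 0: 351 - 2q_D - (q_W) = 0.
Willow's profit: π_W = (401 - Q)q_W - (33q_W). Setting ∂π_W/∂q_W = 0: 368 - 2q_W - (q_D) = 0.
Rearranging gives the reaction functions q_D = (351 - q_W)/2 and q_W = (368 - q_D)/2.
Solving the pair: q_D = 334/3, q_W = 385/3.
Total output Q = 334/3 + 385/3 = 719/3.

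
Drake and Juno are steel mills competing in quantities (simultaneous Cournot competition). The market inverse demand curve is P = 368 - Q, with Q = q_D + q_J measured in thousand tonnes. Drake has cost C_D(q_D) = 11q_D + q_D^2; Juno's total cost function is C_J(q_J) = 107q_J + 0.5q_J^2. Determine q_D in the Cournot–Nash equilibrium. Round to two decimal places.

Drake's profit: π_D = (368 - Q)q_D - (11q_D + q_D²). Setting ∂π_D/∂q_D = 0: 357 - 4q_D - (q_J) = 0.
Juno's first-order condition: 261 - 3q_J - (q_D) = 0.
Best responses: q_D = (357 - q_J)/4, q_J = (261 - q_D)/3.
Substituting one into the other gives q_D = 810/11 and q_J = 687/11.

73.64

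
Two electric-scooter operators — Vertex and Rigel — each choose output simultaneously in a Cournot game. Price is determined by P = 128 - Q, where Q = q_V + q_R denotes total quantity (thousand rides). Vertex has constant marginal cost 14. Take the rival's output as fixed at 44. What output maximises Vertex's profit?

With the rival's output fixed at 44, Vertex's profit is π_V = (128 - 44 - q_V)q_V - (14q_V) = (84 - q_V)q_V - (14q_V).
∂π_V/∂q_V = 70 - 2q_V = 0, so q_V = 35.

35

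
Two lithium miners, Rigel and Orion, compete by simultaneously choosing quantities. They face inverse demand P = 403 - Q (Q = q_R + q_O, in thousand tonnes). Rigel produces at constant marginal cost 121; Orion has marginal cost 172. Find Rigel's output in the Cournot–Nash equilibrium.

111

Rigel's profit: π_R = (403 - Q)q_R - (121q_R). Setting ∂π_R/∂q_R = 0: 282 - 2q_R - (q_O) = 0.
Orion's profit: π_O = (403 - Q)q_O - (172q_O). Setting ∂π_O/∂q_O = 0: 231 - 2q_O - (q_R) = 0.
Best responses: q_R = (282 - q_O)/2, q_O = (231 - q_R)/2.
Solving the pair: q_R = 111, q_O = 60.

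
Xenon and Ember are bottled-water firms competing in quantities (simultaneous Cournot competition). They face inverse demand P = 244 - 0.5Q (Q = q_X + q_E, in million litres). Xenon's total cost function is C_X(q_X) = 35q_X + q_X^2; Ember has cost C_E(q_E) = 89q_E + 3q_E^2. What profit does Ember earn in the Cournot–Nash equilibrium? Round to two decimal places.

1056.43

Xenon's profit: π_X = (244 - 0.5Q)q_X - (35q_X + q_X²). Setting ∂π_X/∂q_X = 0: 209 - 3q_X - (1/2)(q_E) = 0.
Ember's first-order condition: 155 - 7q_E - (1/2)(q_X) = 0.
Rearranging gives the reaction functions q_X = (209 - (1/2)q_E)/3 and q_E = (155 - (1/2)q_X)/7.
Solving the pair: q_X = 66.7711, q_E = 1442/83.
Price P = 244 - (1/2)·84.1446 = 201.9277.
Ember's profit: 201.9277·(1442/83) - 89·(1442/83) - 3(1442/83)² = 1056.4340.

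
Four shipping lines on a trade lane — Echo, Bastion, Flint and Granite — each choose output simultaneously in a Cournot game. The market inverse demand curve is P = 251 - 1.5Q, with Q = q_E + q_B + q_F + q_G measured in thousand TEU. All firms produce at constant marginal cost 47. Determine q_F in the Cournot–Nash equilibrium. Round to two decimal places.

A representative firm's profit is π_i = q_i(251 - 1.5Q) - 47q_i.
First-order condition (treating rivals' output as given): 204 - 3q_i - (3/2)·Σ_{j≠i} q_j = 0.
With identical firms every q_j equals q_i, so Σ_{j≠i} q_j = 3q_i and 204 = (15/2)q_i, giving q_i = 136/5.

27.20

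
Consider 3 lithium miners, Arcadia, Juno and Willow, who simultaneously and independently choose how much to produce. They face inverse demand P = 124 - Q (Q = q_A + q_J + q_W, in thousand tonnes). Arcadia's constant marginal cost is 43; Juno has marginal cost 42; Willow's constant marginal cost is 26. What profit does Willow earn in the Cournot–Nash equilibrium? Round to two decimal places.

1072.56

Arcadia's profit: π_A = (124 - Q)q_A - (43q_A). Setting ∂π_A/∂q_A = 0: 81 - 2q_A - (q_J + q_W) = 0.
Juno's first-order condition: 82 - 2q_J - (q_A + q_W) = 0.
Willow's first-order condition: 98 - 2q_W - (q_A + q_J) = 0.
Summing all 3 equations gives 261 − 4Q = 0, hence Q = 261/4.
Back-substituting: q_A = (81 − 261/4) = 63/4, q_J = (82 − 261/4) = 67/4, q_W = (98 − 261/4) = 131/4.
Price P = 124 - 261/4 = 235/4.
Willow's profit: (235/4 - 26)·(131/4) = 1072.5625.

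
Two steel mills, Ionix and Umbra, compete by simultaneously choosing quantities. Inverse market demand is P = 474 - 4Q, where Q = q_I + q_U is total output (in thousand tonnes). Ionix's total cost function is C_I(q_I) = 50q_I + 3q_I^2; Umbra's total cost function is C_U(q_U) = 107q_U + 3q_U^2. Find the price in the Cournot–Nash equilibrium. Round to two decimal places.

Ionix's profit: π_I = (474 - 4Q)q_I - (50q_I + 3q_I²). Setting ∂π_I/∂q_I = 0: 424 - 14q_I - 4(q_U) = 0.
Umbra's first-order condition: 367 - 14q_U - 4(q_I) = 0.
Rearranging gives the reaction functions q_I = (424 - 4q_U)/14 and q_U = (367 - 4q_I)/14.
Solving the pair: q_I = 1117/45, q_U = 1721/90.
Total output Q = 791/18, so price P = 474 - 4·(791/18) = 298.2222.

298.22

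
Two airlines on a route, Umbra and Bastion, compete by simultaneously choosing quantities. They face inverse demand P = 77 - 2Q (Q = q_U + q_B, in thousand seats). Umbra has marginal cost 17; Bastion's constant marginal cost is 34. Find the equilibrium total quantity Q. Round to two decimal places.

Umbra's profit: π_U = (77 - 2Q)q_U - (17q_U). Setting ∂π_U/∂q_U = 0: 60 - 4q_U - 2(q_B) = 0.
Bastion's profit: π_B = (77 - 2Q)q_B - (34q_B). Setting ∂π_B/∂q_B = 0: 43 - 4q_B - 2(q_U) = 0.
Rearranging gives the reaction functions q_U = (60 - 2q_B)/4 and q_B = (43 - 2q_U)/4.
Substituting one into the other gives q_U = 77/6 and q_B = 13/3.
Total output Q = 77/6 + 13/3 = 103/6.

17.17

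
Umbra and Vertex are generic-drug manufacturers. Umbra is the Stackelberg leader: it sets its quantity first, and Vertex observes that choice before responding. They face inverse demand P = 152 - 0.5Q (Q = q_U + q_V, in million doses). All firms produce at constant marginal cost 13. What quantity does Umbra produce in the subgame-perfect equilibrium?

139

Solve by backward induction. Given q_U, the follower Vertex maximises π_V = (152 - (1/2)q_U - (1/2)q_V)q_V - 13q_V.
Setting the follower's marginal profit to zero, 139 - (1/2)q_U - q_V = 0, i.e. q_V = (139 - (1/2)q_U).
Umbra substitutes q_V(q_U) into its own profit: π_U = q_U(152 - (1/2)q_U - (139 - (1/2)q_U)/2) - 13q_U = (165/2 - (1/4)q_U)q_U - 13q_U.
Maximising: ∂π_U/∂q_U = 139/2 - (1/2)q_U = 0, giving q_U = 139.
Then q_V = (139 - (1/2)·139) = 139/2.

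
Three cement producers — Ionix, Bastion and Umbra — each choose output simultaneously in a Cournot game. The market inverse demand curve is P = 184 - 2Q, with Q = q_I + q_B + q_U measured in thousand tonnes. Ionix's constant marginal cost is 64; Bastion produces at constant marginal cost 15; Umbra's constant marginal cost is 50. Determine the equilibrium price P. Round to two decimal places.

78.25

Ionix's profit: π_I = (184 - 2Q)q_I - (64q_I). Setting ∂π_I/∂q_I = 0: 120 - 4q_I - 2(q_B + q_U) = 0.
Bastion's profit: π_B = (184 - 2Q)q_B - (15q_B). Setting ∂π_B/∂q_B = 0: 169 - 4q_B - 2(q_I + q_U) = 0.
Umbra's first-order condition: 134 - 4q_U - 2(q_I + q_B) = 0.
Adding the 3 conditions: 423 − 4Q − 4Q = 0, i.e. Q = 423/8.
Back-substituting: q_I = (120 − 423/4)/2 = 57/8, q_B = (169 − 423/4)/2 = 253/8, q_U = (134 − 423/4)/2 = 113/8.
Total output Q = 423/8, so price P = 184 - 2·(423/8) = 313/4.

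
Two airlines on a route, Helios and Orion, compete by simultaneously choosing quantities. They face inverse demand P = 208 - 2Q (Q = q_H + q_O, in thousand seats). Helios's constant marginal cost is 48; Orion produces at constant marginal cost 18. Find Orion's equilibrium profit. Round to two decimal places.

Helios's profit: π_H = (208 - 2Q)q_H - (48q_H). Setting ∂π_H/∂q_H = 0: 160 - 4q_H - 2(q_O) = 0.
Orion's profit: π_O = (208 - 2Q)q_O - (18q_O). Setting ∂π_O/∂q_O = 0: 190 - 4q_O - 2(q_H) = 0.
Rearranging gives the reaction functions q_H = (160 - 2q_O)/4 and q_O = (190 - 2q_H)/4.
Substituting one into the other gives q_H = 65/3 and q_O = 110/3.
Price P = 208 - 2·(175/3) = 274/3.
Orion's profit: (274/3 - 18)·(110/3) = 2688.8889.

2688.89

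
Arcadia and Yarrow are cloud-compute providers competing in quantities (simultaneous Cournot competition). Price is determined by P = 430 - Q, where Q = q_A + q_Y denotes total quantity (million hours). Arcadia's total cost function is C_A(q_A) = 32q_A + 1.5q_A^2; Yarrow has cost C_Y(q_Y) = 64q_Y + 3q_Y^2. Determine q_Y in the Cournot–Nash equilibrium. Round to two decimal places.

Arcadia's profit: π_A = (430 - Q)q_A - (32q_A + (3/2)q_A²). Setting ∂π_A/∂q_A = 0: 398 - 5q_A - (q_Y) = 0.
Yarrow's profit: π_Y = (430 - Q)q_Y - (64q_Y + 3q_Y²). Setting ∂π_Y/∂q_Y = 0: 366 - 8q_Y - (q_A) = 0.
Rearranging gives the reaction functions q_A = (398 - q_Y)/5 and q_Y = (366 - q_A)/8.
Substituting one into the other gives q_A = 72.2564 and q_Y = 1432/39.

36.72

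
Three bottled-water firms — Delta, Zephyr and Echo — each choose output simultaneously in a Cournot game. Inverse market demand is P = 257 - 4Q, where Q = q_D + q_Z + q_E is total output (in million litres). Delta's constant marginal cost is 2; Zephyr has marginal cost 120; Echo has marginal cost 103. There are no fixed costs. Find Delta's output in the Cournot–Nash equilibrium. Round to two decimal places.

Delta's profit: π_D = (257 - 4Q)q_D - (2q_D). Setting ∂π_D/∂q_D = 0: 255 - 8q_D - 4(q_Z + q_E) = 0.
Zephyr's profit: π_Z = (257 - 4Q)q_Z - (120q_Z). Setting ∂π_Z/∂q_Z = 0: 137 - 8q_Z - 4(q_D + q_E) = 0.
Echo's first-order condition: 154 - 8q_E - 4(q_D + q_Z) = 0.
Adding the 3 conditions: 546 − 8Q − 8Q = 0, i.e. Q = 273/8.
Back-substituting: q_D = (255 − 273/2)/4 = 237/8, q_Z = (137 − 273/2)/4 = 1/8, q_E = (154 − 273/2)/4 = 35/8.

29.63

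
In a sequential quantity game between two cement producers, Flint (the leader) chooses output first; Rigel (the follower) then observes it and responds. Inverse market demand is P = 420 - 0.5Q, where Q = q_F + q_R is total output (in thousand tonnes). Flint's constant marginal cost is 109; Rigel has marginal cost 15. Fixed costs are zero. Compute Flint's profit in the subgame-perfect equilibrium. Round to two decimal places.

The follower Rigel best-responds to any q_F: π_R = (420 - 0.5Q)q_R - 15q_R.
Setting the follower's marginal profit to zero, 405 - (1/2)q_F - q_R = 0, i.e. q_R = (405 - (1/2)q_F).
Flint substitutes q_R(q_F) into its own profit: π_F = q_F(420 - (1/2)q_F - (405 - (1/2)q_F)/2) - 109q_F = (435/2 - (1/4)q_F)q_F - 109q_F.
The leader's first-order condition 217/2 - (1/2)q_F = 0 yields q_F = 217.
Then q_R = (405 - (1/2)·217) = 593/2.
Price P = 420 - (1/2)·(1027/2) = 653/4.
Flint's profit: (653/4 - 109)·217 = 11772.2500.

11772.25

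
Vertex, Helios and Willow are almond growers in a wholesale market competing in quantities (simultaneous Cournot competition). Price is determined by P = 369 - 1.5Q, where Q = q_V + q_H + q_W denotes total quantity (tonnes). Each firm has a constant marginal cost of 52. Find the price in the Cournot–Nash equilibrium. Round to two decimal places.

Each firm earns π_i = (369 - 1.5Q)q_i - 52q_i.
First-order condition (treating rivals' output as given): 317 - 3q_i - (3/2)·Σ_{j≠i} q_j = 0.
With identical firms every q_j equals q_i, so Σ_{j≠i} q_j = 2q_i and 317 = 6q_i, giving q_i = 317/6.
Total output Q = 317/2, so price P = 369 - (3/2)·(317/2) = 525/4.

131.25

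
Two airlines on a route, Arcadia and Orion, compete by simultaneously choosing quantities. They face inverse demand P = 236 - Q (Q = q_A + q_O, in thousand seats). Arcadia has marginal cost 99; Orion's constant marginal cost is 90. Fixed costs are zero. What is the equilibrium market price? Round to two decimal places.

141.67

Arcadia's profit: π_A = (236 - Q)q_A - (99q_A). Setting ∂π_A/∂q_A = 0: 137 - 2q_A - (q_O) = 0.
Orion's first-order condition: 146 - 2q_O - (q_A) = 0.
So q_A = (137 - q_O)/2 and q_O = (146 - q_A)/2.
Substituting one into the other gives q_A = 128/3 and q_O = 155/3.
Total output Q = 283/3, so price P = 236 - 283/3 = 425/3.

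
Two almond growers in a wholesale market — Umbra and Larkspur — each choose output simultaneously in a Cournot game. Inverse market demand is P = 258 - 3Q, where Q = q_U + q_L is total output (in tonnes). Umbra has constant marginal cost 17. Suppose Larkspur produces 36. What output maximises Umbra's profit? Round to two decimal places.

With the rival's output fixed at 36, Umbra's profit is π_U = (258 - 3·36 - 3q_U)q_U - (17q_U) = (150 - 3q_U)q_U - (17q_U).
∂π_U/∂q_U = 133 - 6q_U = 0, so q_U = 133/6.

22.17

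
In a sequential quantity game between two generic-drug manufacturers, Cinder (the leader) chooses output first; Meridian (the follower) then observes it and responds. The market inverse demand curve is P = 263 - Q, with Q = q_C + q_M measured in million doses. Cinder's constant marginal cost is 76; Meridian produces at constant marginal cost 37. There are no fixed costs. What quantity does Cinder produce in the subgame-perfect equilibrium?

The follower Meridian best-responds to any q_C: π_M = (263 - Q)q_M - 37q_M.
Follower FOC: 226 - q_C - 2q_M = 0, so q_M(q_C) = (226 - q_C)/2.
The leader anticipates this reaction. Substituting into P = 263 - Q gives P = 150 - (1/2)q_C, so π_C = (150 - (1/2)q_C)q_C - 76q_C.
Leader FOC: 74 - q_C = 0, so q_C = 74.
Then q_M = (226 - 74)/2 = 76.

74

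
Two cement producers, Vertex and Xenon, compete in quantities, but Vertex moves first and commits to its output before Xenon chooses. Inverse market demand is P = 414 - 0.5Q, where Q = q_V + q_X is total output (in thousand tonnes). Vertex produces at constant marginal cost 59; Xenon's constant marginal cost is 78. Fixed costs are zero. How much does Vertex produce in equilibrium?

The follower Xenon best-responds to any q_V: π_X = (414 - 0.5Q)q_X - 78q_X.
Setting the follower's marginal profit to zero, 336 - (1/2)q_V - q_X = 0, i.e. q_X = (336 - (1/2)q_V).
Vertex substitutes q_X(q_V) into its own profit: π_V = q_V(414 - (1/2)q_V - (336 - (1/2)q_V)/2) - 59q_V = (246 - (1/4)q_V)q_V - 59q_V.
Maximising: ∂π_V/∂q_V = 187 - (1/2)q_V = 0, giving q_V = 374.
Then q_X = (336 - (1/2)·374) = 149.

374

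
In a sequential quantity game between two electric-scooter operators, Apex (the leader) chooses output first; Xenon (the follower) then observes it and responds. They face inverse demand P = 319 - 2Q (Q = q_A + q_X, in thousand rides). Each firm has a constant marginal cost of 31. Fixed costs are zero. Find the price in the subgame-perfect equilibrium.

Solve by backward induction. Given q_A, the follower Xenon maximises π_X = (319 - 2q_A - 2q_X)q_X - 31q_X.
Setting the follower's marginal profit to zero, 288 - 2q_A - 4q_X = 0, i.e. q_X = (288 - 2q_A)/4.
The leader anticipates this reaction. Substituting into P = 319 - 2Q gives P = 175 - q_A, so π_A = (175 - q_A)q_A - 31q_A.
Leader FOC: 144 - 2q_A = 0, so q_A = 72.
Then q_X = (288 - 2·72)/4 = 36.
Total output Q = 108, so price P = 319 - 2·108 = 103.

103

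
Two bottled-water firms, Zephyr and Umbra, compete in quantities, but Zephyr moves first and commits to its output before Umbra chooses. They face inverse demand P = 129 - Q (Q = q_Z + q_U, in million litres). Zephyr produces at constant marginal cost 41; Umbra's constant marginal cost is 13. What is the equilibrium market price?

56

Solve by backward induction. Given q_Z, the follower Umbra maximises π_U = (129 - q_Z - q_U)q_U - 13q_U.
Setting the follower's marginal profit to zero, 116 - q_Z - 2q_U = 0, i.e. q_U = (116 - q_Z)/2.
Zephyr substitutes q_U(q_Z) into its own profit: π_Z = q_Z(129 - q_Z - (116 - q_Z)/2) - 41q_Z = (71 - (1/2)q_Z)q_Z - 41q_Z.
Leader FOC: 30 - q_Z = 0, so q_Z = 30.
Then q_U = (116 - 30)/2 = 43.
Total output Q = 73, so price P = 129 - 73 = 56.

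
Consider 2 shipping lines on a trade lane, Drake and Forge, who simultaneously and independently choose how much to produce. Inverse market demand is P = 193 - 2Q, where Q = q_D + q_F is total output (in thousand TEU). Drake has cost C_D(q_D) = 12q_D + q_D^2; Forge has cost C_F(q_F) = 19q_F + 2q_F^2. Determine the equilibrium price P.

Drake's profit: π_D = (193 - 2Q)q_D - (12q_D + q_D²). Setting ∂π_D/∂q_D = 0: 181 - 6q_D - 2(q_F) = 0.
Forge's profit: π_F = (193 - 2Q)q_F - (19q_F + 2q_F²). Setting ∂π_F/∂q_F = 0: 174 - 8q_F - 2(q_D) = 0.
Best responses: q_D = (181 - 2q_F)/6, q_F = (174 - 2q_D)/8.
Solving the pair: q_D = 25, q_F = 31/2.
Total output Q = 81/2, so price P = 193 - 2·(81/2) = 112.

112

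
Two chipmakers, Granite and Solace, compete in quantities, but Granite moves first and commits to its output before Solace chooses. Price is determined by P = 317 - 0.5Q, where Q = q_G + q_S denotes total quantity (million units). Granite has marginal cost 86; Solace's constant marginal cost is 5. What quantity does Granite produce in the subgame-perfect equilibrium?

The follower Solace best-responds to any q_G: π_S = (317 - 0.5Q)q_S - 5q_S.
Follower FOC: 312 - (1/2)q_G - q_S = 0, so q_S(q_G) = (312 - (1/2)q_G).
The leader anticipates this reaction. Substituting into P = 317 - 0.5Q gives P = 161 - (1/4)q_G, so π_G = (161 - (1/4)q_G)q_G - 86q_G.
Maximising: ∂π_G/∂q_G = 75 - (1/2)q_G = 0, giving q_G = 150.
Then q_S = (312 - (1/2)·150) = 237.

150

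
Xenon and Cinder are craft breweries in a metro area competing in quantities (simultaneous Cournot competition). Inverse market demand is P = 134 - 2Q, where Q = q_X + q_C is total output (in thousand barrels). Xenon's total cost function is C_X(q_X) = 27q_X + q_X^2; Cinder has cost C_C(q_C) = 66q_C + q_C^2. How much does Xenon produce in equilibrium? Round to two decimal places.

15.81

Xenon's profit: π_X = (134 - 2Q)q_X - (27q_X + q_X²). Setting ∂π_X/∂q_X = 0: 107 - 6q_X - 2(q_C) = 0.
Cinder's profit: π_C = (134 - 2Q)q_C - (66q_C + q_C²). Setting ∂π_C/∂q_C = 0: 68 - 6q_C - 2(q_X) = 0.
Rearranging gives the reaction functions q_X = (107 - 2q_C)/6 and q_C = (68 - 2q_X)/6.
Solving the pair: q_X = 253/16, q_C = 97/16.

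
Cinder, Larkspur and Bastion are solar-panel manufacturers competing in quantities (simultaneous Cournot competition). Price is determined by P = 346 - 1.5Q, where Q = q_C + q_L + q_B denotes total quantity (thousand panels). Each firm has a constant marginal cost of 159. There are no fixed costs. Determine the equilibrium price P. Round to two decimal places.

Each firm earns π_i = (346 - 1.5Q)q_i - 159q_i.
Setting ∂π_i/∂q_i = 0 with rivals' quantities fixed: 187 - 3q_i - (3/2)·Σ_{j≠i} q_j = 0.
With identical firms every q_j equals q_i, so Σ_{j≠i} q_j = 2q_i and 187 = 6q_i, giving q_i = 187/6.
Total output Q = 187/2, so price P = 346 - (3/2)·(187/2) = 823/4.

205.75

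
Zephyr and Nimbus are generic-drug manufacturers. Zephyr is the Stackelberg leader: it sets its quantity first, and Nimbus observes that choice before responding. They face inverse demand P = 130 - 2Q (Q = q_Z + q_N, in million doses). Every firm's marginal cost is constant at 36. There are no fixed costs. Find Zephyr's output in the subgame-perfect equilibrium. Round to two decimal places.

23.50

Solve by backward induction. Given q_Z, the follower Nimbus maximises π_N = (130 - 2q_Z - 2q_N)q_N - 36q_N.
Setting the follower's marginal profit to zero, 94 - 2q_Z - 4q_N = 0, i.e. q_N = (94 - 2q_Z)/4.
Zephyr substitutes q_N(q_Z) into its own profit: π_Z = q_Z(130 - 2q_Z - (94 - 2q_Z)/2) - 36q_Z = (83 - q_Z)q_Z - 36q_Z.
Maximising: ∂π_Z/∂q_Z = 47 - 2q_Z = 0, giving q_Z = 47/2.
Then q_N = (94 - 2·(47/2))/4 = 47/4.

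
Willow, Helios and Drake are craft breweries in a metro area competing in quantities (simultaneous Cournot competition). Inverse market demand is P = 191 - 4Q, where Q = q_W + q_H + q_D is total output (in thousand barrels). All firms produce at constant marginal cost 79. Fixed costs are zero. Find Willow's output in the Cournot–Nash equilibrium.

A representative firm's profit is π_i = q_i(191 - 4Q) - 79q_i.
First-order condition (treating rivals' output as given): 112 - 8q_i - 4·Σ_{j≠i} q_j = 0.
With identical firms every q_j equals q_i, so Σ_{j≠i} q_j = 2q_i and 112 = 16q_i, giving q_i = 7.

7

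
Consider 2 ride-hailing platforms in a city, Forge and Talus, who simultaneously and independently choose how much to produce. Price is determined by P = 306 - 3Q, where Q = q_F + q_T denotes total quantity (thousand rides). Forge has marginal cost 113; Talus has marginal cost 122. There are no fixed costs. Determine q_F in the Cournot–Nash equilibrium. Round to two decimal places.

22.44

Forge's profit: π_F = (306 - 3Q)q_F - (113q_F). Setting ∂π_F/∂q_F = 0: 193 - 6q_F - 3(q_T) = 0.
Talus's profit: π_T = (306 - 3Q)q_T - (122q_T). Setting ∂π_T/∂q_T = 0: 184 - 6q_T - 3(q_F) = 0.
Best responses: q_F = (193 - 3q_T)/6, q_T = (184 - 3q_F)/6.
Solving the pair: q_F = 202/9, q_T = 175/9.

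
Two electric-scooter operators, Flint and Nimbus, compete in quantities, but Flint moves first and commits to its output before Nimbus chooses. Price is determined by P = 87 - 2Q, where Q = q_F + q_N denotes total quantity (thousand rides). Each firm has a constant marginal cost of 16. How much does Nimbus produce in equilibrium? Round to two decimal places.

The follower Nimbus best-responds to any q_F: π_N = (87 - 2Q)q_N - 16q_N.
Setting the follower's marginal profit to zero, 71 - 2q_F - 4q_N = 0, i.e. q_N = (71 - 2q_F)/4.
Flint substitutes q_N(q_F) into its own profit: π_F = q_F(87 - 2q_F - (71 - 2q_F)/2) - 16q_F = (103/2 - q_F)q_F - 16q_F.
Leader FOC: 71/2 - 2q_F = 0, so q_F = 71/4.
Then q_N = (71 - 2·(71/4))/4 = 71/8.

8.88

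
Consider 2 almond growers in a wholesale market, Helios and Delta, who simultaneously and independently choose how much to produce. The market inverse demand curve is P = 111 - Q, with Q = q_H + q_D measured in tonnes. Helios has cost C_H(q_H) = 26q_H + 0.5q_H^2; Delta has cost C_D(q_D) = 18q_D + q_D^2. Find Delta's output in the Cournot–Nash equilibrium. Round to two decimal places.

17.64

Helios's profit: π_H = (111 - Q)q_H - (26q_H + (1/2)q_H²). Setting ∂π_H/∂q_H = 0: 85 - 3q_H - (q_D) = 0.
Delta's first-order condition: 93 - 4q_D - (q_H) = 0.
Best responses: q_H = (85 - q_D)/3, q_D = (93 - q_H)/4.
Solving the pair: q_H = 247/11, q_D = 194/11.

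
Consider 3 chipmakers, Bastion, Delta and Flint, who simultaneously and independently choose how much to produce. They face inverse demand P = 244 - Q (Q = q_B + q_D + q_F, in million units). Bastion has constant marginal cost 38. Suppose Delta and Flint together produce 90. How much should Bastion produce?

58

With rivals' combined output fixed at 90, Bastion's profit is π_B = (244 - 90 - q_B)q_B - (38q_B) = (154 - q_B)q_B - (38q_B).
∂π_B/∂q_B = 116 - 2q_B = 0, so q_B = 58.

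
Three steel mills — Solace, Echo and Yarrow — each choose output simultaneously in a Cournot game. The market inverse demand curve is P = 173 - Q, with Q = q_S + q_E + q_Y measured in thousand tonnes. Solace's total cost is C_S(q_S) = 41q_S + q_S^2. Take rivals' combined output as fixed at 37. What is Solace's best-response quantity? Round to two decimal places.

23.75

With rivals' combined output fixed at 37, Solace's profit is π_S = (173 - 37 - q_S)q_S - (41q_S + q_S²) = (136 - q_S)q_S - (41q_S + q_S²).
∂π_S/∂q_S = 95 - 4q_S = 0, so q_S = 95/4.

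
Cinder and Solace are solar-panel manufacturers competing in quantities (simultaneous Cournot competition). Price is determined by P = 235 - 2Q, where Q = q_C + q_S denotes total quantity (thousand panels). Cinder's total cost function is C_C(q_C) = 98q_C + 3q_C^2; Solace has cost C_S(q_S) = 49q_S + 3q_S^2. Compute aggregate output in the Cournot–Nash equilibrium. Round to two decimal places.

26.92

Cinder's profit: π_C = (235 - 2Q)q_C - (98q_C + 3q_C²). Setting ∂π_C/∂q_C = 0: 137 - 10q_C - 2(q_S) = 0.
Solace's profit: π_S = (235 - 2Q)q_S - (49q_S + 3q_S²). Setting ∂π_S/∂q_S = 0: 186 - 10q_S - 2(q_C) = 0.
So q_C = (137 - 2q_S)/10 and q_S = (186 - 2q_C)/10.
Solving the pair: q_C = 499/48, q_S = 793/48.
Total output Q = 499/48 + 793/48 = 323/12.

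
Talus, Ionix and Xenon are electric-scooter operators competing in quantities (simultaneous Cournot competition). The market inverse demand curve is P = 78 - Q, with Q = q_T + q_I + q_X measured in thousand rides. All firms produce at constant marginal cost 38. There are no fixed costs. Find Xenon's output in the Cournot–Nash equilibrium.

10

A representative firm's profit is π_i = q_i(78 - Q) - 38q_i.
First-order condition (treating rivals' output as given): 40 - 2q_i - Σ_{j≠i} q_j = 0.
With identical firms every q_j equals q_i, so Σ_{j≠i} q_j = 2q_i and 40 = 4q_i, giving q_i = 10.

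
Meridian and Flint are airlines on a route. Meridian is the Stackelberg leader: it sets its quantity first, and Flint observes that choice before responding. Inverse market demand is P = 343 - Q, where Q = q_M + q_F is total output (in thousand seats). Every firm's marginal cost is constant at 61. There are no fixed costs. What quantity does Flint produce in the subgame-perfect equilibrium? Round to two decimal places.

The follower Flint best-responds to any q_M: π_F = (343 - Q)q_F - 61q_F.
∂π_F/∂q_F = 282 - q_M - 2q_F = 0 gives the reaction function q_F = (282 - q_M)/2.
The leader anticipates this reaction. Substituting into P = 343 - Q gives P = 202 - (1/2)q_M, so π_M = (202 - (1/2)q_M)q_M - 61q_M.
Maximising: ∂π_M/∂q_M = 141 - q_M = 0, giving q_M = 141.
Then q_F = (282 - 141)/2 = 141/2.

70.50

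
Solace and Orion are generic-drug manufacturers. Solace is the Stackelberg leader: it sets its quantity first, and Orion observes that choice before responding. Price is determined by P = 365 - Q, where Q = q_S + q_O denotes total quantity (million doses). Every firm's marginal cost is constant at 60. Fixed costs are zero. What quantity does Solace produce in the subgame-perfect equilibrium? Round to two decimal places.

The follower Orion best-responds to any q_S: π_O = (365 - Q)q_O - 60q_O.
∂π_O/∂q_O = 305 - q_S - 2q_O = 0 gives the reaction function q_O = (305 - q_S)/2.
Solace substitutes q_O(q_S) into its own profit: π_S = q_S(365 - q_S - (305 - q_S)/2) - 60q_S = (425/2 - (1/2)q_S)q_S - 60q_S.
Leader FOC: 305/2 - q_S = 0, so q_S = 305/2.
Then q_O = (305 - 305/2)/2 = 305/4.

152.50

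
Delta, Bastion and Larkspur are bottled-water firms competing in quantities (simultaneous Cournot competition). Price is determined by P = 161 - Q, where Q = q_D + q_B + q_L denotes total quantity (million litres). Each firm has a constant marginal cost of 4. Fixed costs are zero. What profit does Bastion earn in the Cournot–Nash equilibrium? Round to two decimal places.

A representative firm's profit is π_i = q_i(161 - Q) - 4q_i.
Setting ∂π_i/∂q_i = 0 with rivals' quantities fixed: 157 - 2q_i - Σ_{j≠i} q_j = 0.
By symmetry each firm produces the same amount; substituting Σ_{j≠i} q_j = 2q_i yields q_i = 157/4.
Price P = 161 - 471/4 = 173/4.
Bastion's profit: (173/4 - 4)·(157/4) = 1540.5625.

1540.56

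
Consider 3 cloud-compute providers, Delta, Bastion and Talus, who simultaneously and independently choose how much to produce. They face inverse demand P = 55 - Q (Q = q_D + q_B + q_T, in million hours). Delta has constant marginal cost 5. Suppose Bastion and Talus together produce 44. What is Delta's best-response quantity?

3

With rivals' combined output fixed at 44, Delta's profit is π_D = (55 - 44 - q_D)q_D - (5q_D) = (11 - q_D)q_D - (5q_D).
∂π_D/∂q_D = 6 - 2q_D = 0, so q_D = 3.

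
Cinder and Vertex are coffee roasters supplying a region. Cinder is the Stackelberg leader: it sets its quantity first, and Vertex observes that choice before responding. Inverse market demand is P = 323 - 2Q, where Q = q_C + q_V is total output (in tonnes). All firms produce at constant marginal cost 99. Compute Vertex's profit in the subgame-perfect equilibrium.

Solve by backward induction. Given q_C, the follower Vertex maximises π_V = (323 - 2q_C - 2q_V)q_V - 99q_V.
Setting the follower's marginal profit to zero, 224 - 2q_C - 4q_V = 0, i.e. q_V = (224 - 2q_C)/4.
Cinder substitutes q_V(q_C) into its own profit: π_C = q_C(323 - 2q_C - (224 - 2q_C)/2) - 99q_C = (211 - q_C)q_C - 99q_C.
Leader FOC: 112 - 2q_C = 0, so q_C = 56.
Then q_V = (224 - 2·56)/4 = 28.
Price P = 323 - 2·84 = 155.
Vertex's profit: (155 - 99)·28 = 1568.

1568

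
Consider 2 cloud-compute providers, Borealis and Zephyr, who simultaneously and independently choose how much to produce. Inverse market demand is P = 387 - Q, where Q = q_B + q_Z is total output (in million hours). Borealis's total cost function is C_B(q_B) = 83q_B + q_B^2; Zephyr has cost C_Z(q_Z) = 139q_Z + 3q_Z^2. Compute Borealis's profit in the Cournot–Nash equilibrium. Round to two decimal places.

9926.86

Borealis's profit: π_B = (387 - Q)q_B - (83q_B + q_B²). Setting ∂π_B/∂q_B = 0: 304 - 4q_B - (q_Z) = 0.
Zephyr's first-order condition: 248 - 8q_Z - (q_B) = 0.
Rearranging gives the reaction functions q_B = (304 - q_Z)/4 and q_Z = (248 - q_B)/8.
Solving the pair: q_B = 70.4516, q_Z = 688/31.
Price P = 387 - 92.6452 = 294.3548.
Borealis's profit: 294.3548·70.4516 - 83·70.4516 - 70.4516² = 9926.8595.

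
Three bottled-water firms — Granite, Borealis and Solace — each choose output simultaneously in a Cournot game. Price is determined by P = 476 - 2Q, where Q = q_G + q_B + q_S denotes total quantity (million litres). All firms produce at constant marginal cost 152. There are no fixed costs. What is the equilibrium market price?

A representative firm's profit is π_i = q_i(476 - 2Q) - 152q_i.
First-order condition (treating rivals' output as given): 324 - 4q_i - 2·Σ_{j≠i} q_j = 0.
By symmetry each firm produces the same amount; substituting Σ_{j≠i} q_j = 2q_i yields q_i = 324/8 = 81/2.
Total output Q = 243/2, so price P = 476 - 2·(243/2) = 233.

233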